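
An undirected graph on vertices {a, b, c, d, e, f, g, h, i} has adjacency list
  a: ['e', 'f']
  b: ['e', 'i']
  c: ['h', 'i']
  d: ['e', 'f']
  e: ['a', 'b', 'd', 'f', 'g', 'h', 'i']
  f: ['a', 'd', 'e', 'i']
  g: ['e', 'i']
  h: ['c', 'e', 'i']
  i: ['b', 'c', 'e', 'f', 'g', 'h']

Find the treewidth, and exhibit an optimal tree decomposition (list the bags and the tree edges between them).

Treewidth 2.
One optimal decomposition is:
Bags: B1 = {e, f, i}  B2 = {d, e, f}  B3 = {b, e, i}  B4 = {e, h, i}  B5 = {c, h, i}  B6 = {e, g, i}  B7 = {a, e, f}
Tree: B1–B2, B1–B3, B3–B4, B4–B5, B1–B6, B1–B7

Every bag has size at most 3, so the width is 3 − 1 = 2 and tw(G) ≤ 2. On the other hand G contains the 3-clique {d, e, f}. A clique must lie in a single bag of any decomposition, so no decomposition can have width below 2. Hence tw(G) = 2 exactly.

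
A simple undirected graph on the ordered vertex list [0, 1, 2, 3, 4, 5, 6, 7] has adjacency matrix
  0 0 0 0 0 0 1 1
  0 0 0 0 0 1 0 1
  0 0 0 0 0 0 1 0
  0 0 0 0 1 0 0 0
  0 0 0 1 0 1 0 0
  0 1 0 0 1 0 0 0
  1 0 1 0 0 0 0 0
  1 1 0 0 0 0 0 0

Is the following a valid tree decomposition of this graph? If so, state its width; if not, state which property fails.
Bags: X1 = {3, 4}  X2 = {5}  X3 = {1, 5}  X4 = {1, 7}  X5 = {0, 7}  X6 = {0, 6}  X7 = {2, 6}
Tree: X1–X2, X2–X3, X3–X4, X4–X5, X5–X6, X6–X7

No — edge (4,5) lies in no bag.

A tree decomposition must satisfy three properties: every vertex lies in some bag; for every edge, both endpoints lie together in some bag; and for every vertex, the bags containing it form a connected subtree. Here edge (4,5) lies in no bag, so the decomposition is invalid.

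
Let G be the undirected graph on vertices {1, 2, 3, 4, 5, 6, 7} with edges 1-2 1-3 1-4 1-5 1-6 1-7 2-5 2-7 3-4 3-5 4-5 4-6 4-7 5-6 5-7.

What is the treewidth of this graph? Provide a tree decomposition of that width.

Treewidth 3.
One optimal decomposition is:
Bags: B1 = {1, 3, 4, 5}  B2 = {1, 4, 5, 7}  B3 = {1, 2, 5, 7}  B4 = {1, 4, 5, 6}
Tree: B1–B2, B2–B3, B1–B4

Each bag holds 4 vertices, so the decomposition has width 3, which upper-bounds the treewidth. On the other hand G contains the 4-clique {1, 2, 5, 7}. A clique must lie in a single bag of any decomposition, so no decomposition can have width below 3. Combining the bounds, tw(G) = 3.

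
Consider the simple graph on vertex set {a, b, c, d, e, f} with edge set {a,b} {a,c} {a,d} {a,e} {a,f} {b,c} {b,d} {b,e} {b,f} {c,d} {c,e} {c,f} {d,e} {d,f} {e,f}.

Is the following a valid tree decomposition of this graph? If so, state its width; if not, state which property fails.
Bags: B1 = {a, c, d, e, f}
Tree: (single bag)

No — vertex b appears in no bag.

A tree decomposition must satisfy three properties: every vertex lies in some bag; for every edge, both endpoints lie together in some bag; and for every vertex, the bags containing it form a connected subtree. Here vertex b appears in no bag, so the decomposition is invalid.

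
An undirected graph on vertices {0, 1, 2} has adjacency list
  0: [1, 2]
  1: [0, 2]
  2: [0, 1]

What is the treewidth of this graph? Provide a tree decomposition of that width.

Treewidth 2.
One such decomposition:
Bags: B1 = {0, 1, 2}
Tree: (single bag)

A single bag containing all 3 vertices is trivially a valid decomposition of width 2. On the other hand G contains the 3-clique {0, 1, 2}. A clique must lie in a single bag of any decomposition, so no decomposition can have width below 2. The upper and lower bounds meet at 2, so that is the treewidth.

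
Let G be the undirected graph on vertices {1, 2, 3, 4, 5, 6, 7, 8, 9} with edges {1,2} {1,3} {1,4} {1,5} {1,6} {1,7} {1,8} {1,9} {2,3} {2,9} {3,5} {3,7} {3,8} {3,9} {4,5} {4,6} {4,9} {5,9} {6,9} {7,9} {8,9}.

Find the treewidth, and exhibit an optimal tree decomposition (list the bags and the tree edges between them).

Each bag holds 4 vertices, so the decomposition has width 3, which upper-bounds the treewidth. Conversely, {1, 3, 8, 9} is a clique of size 4, and the vertices of any clique must share a bag in every tree decomposition; so some bag has ≥ 4 vertices and tw(G) ≥ 3. Therefore the treewidth is 3.

Treewidth 3.
One such decomposition:
Bags: B1 = {1, 3, 5, 9}  B2 = {1, 4, 5, 9}  B3 = {1, 4, 6, 9}  B4 = {1, 2, 3, 9}  B5 = {1, 3, 8, 9}  B6 = {1, 3, 7, 9}
Tree: B1–B2, B2–B3, B1–B4, B1–B5, B1–B6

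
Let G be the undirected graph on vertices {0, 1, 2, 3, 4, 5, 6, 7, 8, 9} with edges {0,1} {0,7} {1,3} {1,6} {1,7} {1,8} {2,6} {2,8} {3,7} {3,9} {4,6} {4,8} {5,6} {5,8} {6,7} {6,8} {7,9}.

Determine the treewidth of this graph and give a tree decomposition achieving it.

Treewidth 2.
One such decomposition:
Bags: B1 = {0, 1, 7}  B2 = {1, 3, 7}  B3 = {1, 6, 7}  B4 = {1, 6, 8}  B5 = {4, 6, 8}  B6 = {5, 6, 8}  B7 = {3, 7, 9}  B8 = {2, 6, 8}
Tree: B1–B2, B2–B3, B3–B4, B4–B5, B4–B6, B2–B7, B4–B8

The largest bag has 3 vertices, giving width 2; this decomposition certifies tw(G) ≤ 2. For the lower bound, the 3 vertices {0, 1, 7} are pairwise adjacent, and any tree decomposition puts a clique entirely inside one bag — forcing width ≥ 2. Combining the bounds, tw(G) = 2.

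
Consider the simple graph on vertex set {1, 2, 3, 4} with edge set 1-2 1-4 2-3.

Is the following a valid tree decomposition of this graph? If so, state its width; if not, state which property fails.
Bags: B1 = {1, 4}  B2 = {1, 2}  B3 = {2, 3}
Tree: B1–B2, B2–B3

Yes; width 1.

Vertex coverage: the bags together contain {1, 2, 3, 4}, the full vertex set. Edge coverage: each edge of G has both endpoints in at least one bag. Running intersection: for every vertex, the bags containing it form a connected subtree. All three properties hold, so this is a valid tree decomposition of width max|bag| − 1 = 1, and hence tw(G) ≤ 1.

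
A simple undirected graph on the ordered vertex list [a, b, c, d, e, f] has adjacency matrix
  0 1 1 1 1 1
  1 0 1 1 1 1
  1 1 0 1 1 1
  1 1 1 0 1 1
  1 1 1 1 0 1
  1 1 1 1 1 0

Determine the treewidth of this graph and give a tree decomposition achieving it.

Treewidth 5.
One optimal decomposition is:
Bags: B1 = {a, b, c, d, e, f}
Tree: (single bag)

A single bag containing all 6 vertices is trivially a valid decomposition of width 5. On the other hand G contains the 6-clique {a, b, c, d, e, f}. A clique must lie in a single bag of any decomposition, so no decomposition can have width below 5. The upper and lower bounds meet at 5, so that is the treewidth.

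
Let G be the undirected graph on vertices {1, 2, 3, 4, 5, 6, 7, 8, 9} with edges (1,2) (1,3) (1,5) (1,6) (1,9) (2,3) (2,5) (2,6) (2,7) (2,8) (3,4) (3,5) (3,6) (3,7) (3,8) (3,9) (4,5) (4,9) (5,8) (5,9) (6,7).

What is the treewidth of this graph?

3

A width-3 tree decomposition is:
Bags: B1 = {1, 3, 5, 9}  B2 = {1, 2, 3, 5}  B3 = {1, 2, 3, 6}  B4 = {2, 3, 5, 8}  B5 = {3, 4, 5, 9}  B6 = {2, 3, 6, 7}
Tree: B1–B2, B2–B3, B2–B4, B1–B5, B3–B6
Every bag has size at most 4, so the width is 4 − 1 = 3 and tw(G) ≤ 3. For the lower bound, the 4 vertices {1, 3, 5, 9} are pairwise adjacent, and any tree decomposition puts a clique entirely inside one bag — forcing width ≥ 3. Combining the bounds, tw(G) = 3.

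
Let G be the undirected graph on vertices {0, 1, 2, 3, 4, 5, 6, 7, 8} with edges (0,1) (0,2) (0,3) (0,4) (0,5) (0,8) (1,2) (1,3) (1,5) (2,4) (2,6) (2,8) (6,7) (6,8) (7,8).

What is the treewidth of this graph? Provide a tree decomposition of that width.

Every bag has size at most 3, so the width is 3 − 1 = 2 and tw(G) ≤ 2. On the other hand G contains the 3-clique {0, 2, 8}. A clique must lie in a single bag of any decomposition, so no decomposition can have width below 2. The upper and lower bounds meet at 2, so that is the treewidth.

Treewidth 2.
One such decomposition:
Bags: B1 = {0, 1, 3}  B2 = {0, 1, 2}  B3 = {0, 1, 5}  B4 = {0, 2, 8}  B5 = {0, 2, 4}  B6 = {2, 6, 8}  B7 = {6, 7, 8}
Tree: B1–B2, B2–B3, B2–B4, B4–B5, B4–B6, B6–B7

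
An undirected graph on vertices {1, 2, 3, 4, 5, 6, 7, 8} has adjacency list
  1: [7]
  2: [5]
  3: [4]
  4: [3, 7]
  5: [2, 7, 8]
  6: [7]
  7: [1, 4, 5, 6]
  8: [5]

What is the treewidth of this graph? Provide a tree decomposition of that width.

Treewidth 1.
One optimal decomposition is:
Bags: B1 = {6, 7}  B2 = {5, 7}  B3 = {2, 5}  B4 = {4, 7}  B5 = {3, 4}  B6 = {1, 7}  B7 = {5, 8}
Tree: B1–B2, B2–B3, B2–B4, B4–B5, B4–B6, B2–B7

Each bag holds 2 vertices, so the decomposition has width 1, which upper-bounds the treewidth. Since G has at least one edge (e.g. 7–6), it is not an edgeless graph, so tw(G) ≥ 1. Hence tw(G) = 1 exactly.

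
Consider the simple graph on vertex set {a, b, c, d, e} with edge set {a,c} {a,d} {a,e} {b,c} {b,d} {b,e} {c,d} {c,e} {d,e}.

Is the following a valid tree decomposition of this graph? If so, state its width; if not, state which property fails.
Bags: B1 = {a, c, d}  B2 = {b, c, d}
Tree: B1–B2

No — vertex e appears in no bag.

A tree decomposition must satisfy three properties: every vertex lies in some bag; for every edge, both endpoints lie together in some bag; and for every vertex, the bags containing it form a connected subtree. Here vertex e appears in no bag, so the decomposition is invalid.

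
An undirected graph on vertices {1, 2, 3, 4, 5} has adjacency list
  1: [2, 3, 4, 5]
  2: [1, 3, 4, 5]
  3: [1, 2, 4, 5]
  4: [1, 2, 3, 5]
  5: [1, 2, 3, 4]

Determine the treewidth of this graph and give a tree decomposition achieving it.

Treewidth 4.
One such decomposition:
Bags: B1 = {1, 2, 3, 4, 5}
Tree: (single bag)

With just one bag of size 5, the width is 5 − 1 = 4, so tw(G) ≤ 4. Conversely, {1, 2, 3, 4, 5} is a clique of size 5, and the vertices of any clique must share a bag in every tree decomposition; so some bag has ≥ 5 vertices and tw(G) ≥ 4. Hence tw(G) = 4 exactly.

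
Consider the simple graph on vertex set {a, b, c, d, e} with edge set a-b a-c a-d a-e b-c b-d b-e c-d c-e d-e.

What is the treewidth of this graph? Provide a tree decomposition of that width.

With just one bag of size 5, the width is 5 − 1 = 4, so tw(G) ≤ 4. Conversely, {a, b, c, d, e} is a clique of size 5, and the vertices of any clique must share a bag in every tree decomposition; so some bag has ≥ 5 vertices and tw(G) ≥ 4. Combining the bounds, tw(G) = 4.

Treewidth 4.
Bags: B1 = {a, b, c, d, e}
Tree: (single bag)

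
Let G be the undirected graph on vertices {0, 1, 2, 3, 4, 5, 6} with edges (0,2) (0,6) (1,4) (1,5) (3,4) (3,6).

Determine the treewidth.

1

A width-1 tree decomposition is:
Bags: B1 = {0, 2}  B2 = {0, 6}  B3 = {3, 6}  B4 = {3, 4}  B5 = {1, 4}  B6 = {1, 5}
Tree: B1–B2, B2–B3, B3–B4, B4–B5, B5–B6
Each bag holds 2 vertices, so the decomposition has width 1, which upper-bounds the treewidth. Any graph with an edge has treewidth ≥ 1, and G has the edge 2–0. Therefore the treewidth is 1.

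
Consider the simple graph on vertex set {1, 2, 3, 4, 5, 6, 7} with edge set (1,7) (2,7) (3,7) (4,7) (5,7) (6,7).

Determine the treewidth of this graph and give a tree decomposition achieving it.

Each bag holds 2 vertices, so the decomposition has width 1, which upper-bounds the treewidth. Any graph with an edge has treewidth ≥ 1, and G has the edge 7–4. Hence tw(G) = 1 exactly.

Treewidth 1.
Bags: B1 = {4, 7}  B2 = {2, 7}  B3 = {1, 7}  B4 = {5, 7}  B5 = {3, 7}  B6 = {6, 7}
Tree: B1–B2, B2–B3, B2–B4, B3–B5, B3–B6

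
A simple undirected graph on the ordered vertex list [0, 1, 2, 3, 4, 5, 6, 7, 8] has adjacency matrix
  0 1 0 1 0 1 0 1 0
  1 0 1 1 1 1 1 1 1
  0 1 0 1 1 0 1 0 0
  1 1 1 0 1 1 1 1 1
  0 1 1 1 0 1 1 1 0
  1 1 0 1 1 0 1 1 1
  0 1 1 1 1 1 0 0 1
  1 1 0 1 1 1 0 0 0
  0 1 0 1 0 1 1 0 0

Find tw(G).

4

A width-4 tree decomposition is:
Bags: B1 = {0, 1, 3, 5, 7}  B2 = {1, 3, 4, 5, 7}  B3 = {1, 3, 4, 5, 6}  B4 = {1, 2, 3, 4, 6}  B5 = {1, 3, 5, 6, 8}
Tree: B1–B2, B2–B3, B3–B4, B3–B5
Each bag holds 5 vertices, so the decomposition has width 4, which upper-bounds the treewidth. On the other hand G contains the 5-clique {1, 2, 3, 4, 6}. A clique must lie in a single bag of any decomposition, so no decomposition can have width below 4. Hence tw(G) = 4 exactly.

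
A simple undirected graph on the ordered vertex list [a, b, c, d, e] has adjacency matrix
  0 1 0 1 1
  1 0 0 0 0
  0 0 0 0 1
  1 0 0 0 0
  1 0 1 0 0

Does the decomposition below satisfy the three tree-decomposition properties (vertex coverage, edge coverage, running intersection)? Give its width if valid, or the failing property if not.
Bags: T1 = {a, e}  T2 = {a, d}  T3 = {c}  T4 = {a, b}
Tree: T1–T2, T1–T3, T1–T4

No — edge (e,c) lies in no bag.

A tree decomposition must satisfy three properties: every vertex lies in some bag; for every edge, both endpoints lie together in some bag; and for every vertex, the bags containing it form a connected subtree. Here edge (e,c) lies in no bag, so the decomposition is invalid.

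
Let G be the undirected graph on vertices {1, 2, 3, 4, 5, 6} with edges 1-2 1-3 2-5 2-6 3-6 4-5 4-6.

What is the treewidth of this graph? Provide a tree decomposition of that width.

Every bag has size at most 3, so the width is 3 − 1 = 2 and tw(G) ≤ 2. For the lower bound, G contains the cycle 5–4–6–2–5, so G is not a forest; only forests have treewidth ≤ 1, hence tw(G) ≥ 2. Hence tw(G) = 2 exactly.

Treewidth 2.
Bags: B1 = {2, 4, 5}  B2 = {2, 4, 6}  B3 = {1, 2, 6}  B4 = {1, 3, 6}
Tree: B1–B2, B2–B3, B3–B4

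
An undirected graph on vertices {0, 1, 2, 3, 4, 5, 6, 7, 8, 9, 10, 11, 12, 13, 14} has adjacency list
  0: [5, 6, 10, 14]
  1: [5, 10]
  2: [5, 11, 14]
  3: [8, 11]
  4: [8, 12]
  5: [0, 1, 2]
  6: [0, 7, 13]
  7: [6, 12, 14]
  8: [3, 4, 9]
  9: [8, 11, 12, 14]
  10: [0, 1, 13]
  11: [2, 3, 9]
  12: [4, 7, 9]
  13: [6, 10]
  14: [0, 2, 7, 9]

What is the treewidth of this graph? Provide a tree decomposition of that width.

Every bag has size at most 4, so the width is 4 − 1 = 3 and tw(G) ≤ 3. For the lower bound: the 4 vertex sets {3,4,8}, {12}, {9}, {2,7,11,14} are disjoint, each induces a connected subgraph, and every pair is joined by at least one edge of G. Contracting each set to a single vertex therefore yields K_{4} as a minor, and since treewidth is minor-monotone, tw(G) ≥ tw(K_{4}) = 3. The upper and lower bounds meet at 3, so that is the treewidth.

Treewidth 3.
Bags: B1 = {3, 4, 8, 12}  B2 = {3, 8, 9, 12}  B3 = {3, 9, 11, 12}  B4 = {7, 9, 11, 12}  B5 = {7, 9, 11, 14}  B6 = {2, 7, 11, 14}  B7 = {2, 6, 7, 14}  B8 = {0, 2, 6, 14}  B9 = {0, 2, 5, 6}  B10 = {0, 5, 6, 13}  B11 = {0, 5, 10, 13}  B12 = {1, 5, 10, 13}
Tree: B1–B2, B2–B3, B3–B4, B4–B5, B5–B6, B6–B7, B7–B8, B8–B9, B9–B10, B10–B11, B11–B12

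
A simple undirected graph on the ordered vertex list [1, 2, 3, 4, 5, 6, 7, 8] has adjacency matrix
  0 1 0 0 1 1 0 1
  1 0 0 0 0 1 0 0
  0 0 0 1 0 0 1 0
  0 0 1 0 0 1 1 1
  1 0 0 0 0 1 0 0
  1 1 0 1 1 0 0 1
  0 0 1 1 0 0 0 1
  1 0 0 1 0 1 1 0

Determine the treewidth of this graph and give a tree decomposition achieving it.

Treewidth 2.
One optimal decomposition is:
Bags: B1 = {4, 7, 8}  B2 = {4, 6, 8}  B3 = {1, 6, 8}  B4 = {1, 2, 6}  B5 = {3, 4, 7}  B6 = {1, 5, 6}
Tree: B1–B2, B2–B3, B3–B4, B1–B5, B4–B6

The largest bag has 3 vertices, giving width 2; this decomposition certifies tw(G) ≤ 2. For the lower bound, the 3 vertices {3, 4, 7} are pairwise adjacent, and any tree decomposition puts a clique entirely inside one bag — forcing width ≥ 2. Therefore the treewidth is 2.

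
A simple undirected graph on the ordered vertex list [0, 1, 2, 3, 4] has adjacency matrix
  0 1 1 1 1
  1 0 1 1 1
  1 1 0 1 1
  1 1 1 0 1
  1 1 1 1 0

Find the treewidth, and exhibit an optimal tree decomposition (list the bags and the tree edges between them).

Treewidth 4.
One optimal decomposition is:
Bags: B1 = {0, 1, 2, 3, 4}
Tree: (single bag)

A single bag containing all 5 vertices is trivially a valid decomposition of width 4. For the lower bound, the 5 vertices {0, 1, 2, 3, 4} are pairwise adjacent, and any tree decomposition puts a clique entirely inside one bag — forcing width ≥ 4. Combining the bounds, tw(G) = 4.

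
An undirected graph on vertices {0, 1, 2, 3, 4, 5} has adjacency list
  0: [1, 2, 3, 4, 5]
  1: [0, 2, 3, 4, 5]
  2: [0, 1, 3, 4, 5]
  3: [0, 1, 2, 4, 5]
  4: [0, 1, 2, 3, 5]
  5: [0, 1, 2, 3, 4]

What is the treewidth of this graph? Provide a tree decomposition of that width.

Treewidth 5.
One optimal decomposition is:
Bags: B1 = {0, 1, 2, 3, 4, 5}
Tree: (single bag)

With just one bag of size 6, the width is 6 − 1 = 5, so tw(G) ≤ 5. For the lower bound, the 6 vertices {0, 1, 2, 3, 4, 5} are pairwise adjacent, and any tree decomposition puts a clique entirely inside one bag — forcing width ≥ 5. Combining the bounds, tw(G) = 5.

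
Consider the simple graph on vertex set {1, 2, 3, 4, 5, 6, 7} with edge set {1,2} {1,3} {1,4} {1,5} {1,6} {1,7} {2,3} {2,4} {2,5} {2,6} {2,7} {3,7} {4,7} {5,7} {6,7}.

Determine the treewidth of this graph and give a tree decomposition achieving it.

Every bag has size at most 4, so the width is 4 − 1 = 3 and tw(G) ≤ 3. For the lower bound, the 4 vertices {1, 2, 3, 7} are pairwise adjacent, and any tree decomposition puts a clique entirely inside one bag — forcing width ≥ 3. Therefore the treewidth is 3.

Treewidth 3.
Bags: B1 = {1, 2, 6, 7}  B2 = {1, 2, 4, 7}  B3 = {1, 2, 3, 7}  B4 = {1, 2, 5, 7}
Tree: B1–B2, B1–B3, B1–B4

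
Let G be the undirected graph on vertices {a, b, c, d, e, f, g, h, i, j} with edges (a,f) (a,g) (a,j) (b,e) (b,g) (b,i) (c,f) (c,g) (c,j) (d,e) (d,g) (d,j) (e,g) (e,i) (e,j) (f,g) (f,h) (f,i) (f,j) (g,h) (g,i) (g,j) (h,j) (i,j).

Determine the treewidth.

3

A width-3 tree decomposition is:
Bags: B1 = {d, e, g, j}  B2 = {e, g, i, j}  B3 = {f, g, i, j}  B4 = {c, f, g, j}  B5 = {f, g, h, j}  B6 = {a, f, g, j}  B7 = {b, e, g, i}
Tree: B1–B2, B2–B3, B3–B4, B3–B5, B4–B6, B2–B7
Each bag holds 4 vertices, so the decomposition has width 3, which upper-bounds the treewidth. For the lower bound, the 4 vertices {d, e, g, j} are pairwise adjacent, and any tree decomposition puts a clique entirely inside one bag — forcing width ≥ 3. The upper and lower bounds meet at 3, so that is the treewidth.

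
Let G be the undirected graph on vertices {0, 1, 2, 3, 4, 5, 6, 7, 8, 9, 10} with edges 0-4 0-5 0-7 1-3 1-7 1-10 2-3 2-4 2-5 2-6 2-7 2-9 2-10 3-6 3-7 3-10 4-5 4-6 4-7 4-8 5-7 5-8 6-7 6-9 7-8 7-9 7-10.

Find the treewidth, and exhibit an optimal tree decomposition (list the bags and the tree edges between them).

Treewidth 3.
One such decomposition:
Bags: B1 = {2, 4, 6, 7}  B2 = {2, 4, 5, 7}  B3 = {0, 4, 5, 7}  B4 = {2, 3, 6, 7}  B5 = {4, 5, 7, 8}  B6 = {2, 3, 7, 10}  B7 = {1, 3, 7, 10}  B8 = {2, 6, 7, 9}
Tree: B1–B2, B2–B3, B1–B4, B2–B5, B4–B6, B6–B7, B4–B8

The largest bag has 4 vertices, giving width 3; this decomposition certifies tw(G) ≤ 3. For the lower bound, the 4 vertices {0, 4, 5, 7} are pairwise adjacent, and any tree decomposition puts a clique entirely inside one bag — forcing width ≥ 3. Combining the bounds, tw(G) = 3.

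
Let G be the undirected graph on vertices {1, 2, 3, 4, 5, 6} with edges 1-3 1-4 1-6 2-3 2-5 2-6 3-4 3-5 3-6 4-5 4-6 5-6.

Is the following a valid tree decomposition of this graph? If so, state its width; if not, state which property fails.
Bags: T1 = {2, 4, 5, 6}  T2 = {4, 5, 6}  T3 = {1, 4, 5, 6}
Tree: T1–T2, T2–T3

A tree decomposition must satisfy three properties: every vertex lies in some bag; for every edge, both endpoints lie together in some bag; and for every vertex, the bags containing it form a connected subtree. Here vertex 3 appears in no bag, so the decomposition is invalid.

No — vertex 3 appears in no bag.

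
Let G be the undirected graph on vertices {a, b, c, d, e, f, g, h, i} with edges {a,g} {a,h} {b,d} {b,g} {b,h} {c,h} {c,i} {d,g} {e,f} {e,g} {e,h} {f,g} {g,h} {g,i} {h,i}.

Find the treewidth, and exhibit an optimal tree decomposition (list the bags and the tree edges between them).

The largest bag has 3 vertices, giving width 2; this decomposition certifies tw(G) ≤ 2. Conversely, {b, d, g} is a clique of size 3, and the vertices of any clique must share a bag in every tree decomposition; so some bag has ≥ 3 vertices and tw(G) ≥ 2. Therefore the treewidth is 2.

Treewidth 2.
One such decomposition:
Bags: B1 = {g, h, i}  B2 = {a, g, h}  B3 = {e, g, h}  B4 = {b, g, h}  B5 = {b, d, g}  B6 = {e, f, g}  B7 = {c, h, i}
Tree: B1–B2, B2–B3, B3–B4, B4–B5, B3–B6, B1–B7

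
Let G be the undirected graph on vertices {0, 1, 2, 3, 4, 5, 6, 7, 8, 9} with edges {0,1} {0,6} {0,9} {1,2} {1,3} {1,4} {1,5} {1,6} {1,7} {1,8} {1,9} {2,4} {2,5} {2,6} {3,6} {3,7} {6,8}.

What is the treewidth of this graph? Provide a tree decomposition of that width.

Treewidth 2.
One such decomposition:
Bags: B1 = {0, 1, 6}  B2 = {1, 2, 6}  B3 = {0, 1, 9}  B4 = {1, 2, 4}  B5 = {1, 3, 6}  B6 = {1, 2, 5}  B7 = {1, 6, 8}  B8 = {1, 3, 7}
Tree: B1–B2, B1–B3, B2–B4, B1–B5, B4–B6, B5–B7, B5–B8

The largest bag has 3 vertices, giving width 2; this decomposition certifies tw(G) ≤ 2. For the lower bound, the 3 vertices {1, 2, 4} are pairwise adjacent, and any tree decomposition puts a clique entirely inside one bag — forcing width ≥ 2. Therefore the treewidth is 2.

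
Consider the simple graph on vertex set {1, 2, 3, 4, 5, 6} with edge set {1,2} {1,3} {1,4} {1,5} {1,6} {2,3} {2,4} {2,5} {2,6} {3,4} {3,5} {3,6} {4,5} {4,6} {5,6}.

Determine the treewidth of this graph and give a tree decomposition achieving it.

Treewidth 5.
One such decomposition:
Bags: B1 = {1, 2, 3, 4, 5, 6}
Tree: (single bag)

A single bag containing all 6 vertices is trivially a valid decomposition of width 5. Conversely, {1, 2, 3, 4, 5, 6} is a clique of size 6, and the vertices of any clique must share a bag in every tree decomposition; so some bag has ≥ 6 vertices and tw(G) ≥ 5. Combining the bounds, tw(G) = 5.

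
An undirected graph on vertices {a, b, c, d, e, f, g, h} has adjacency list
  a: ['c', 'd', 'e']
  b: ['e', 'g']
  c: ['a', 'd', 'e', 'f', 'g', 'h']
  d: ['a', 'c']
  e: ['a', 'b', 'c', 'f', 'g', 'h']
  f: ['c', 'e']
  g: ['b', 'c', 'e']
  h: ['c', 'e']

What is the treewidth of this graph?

2

A width-2 tree decomposition is:
Bags: B1 = {a, c, e}  B2 = {c, e, g}  B3 = {b, e, g}  B4 = {c, e, f}  B5 = {c, e, h}  B6 = {a, c, d}
Tree: B1–B2, B2–B3, B1–B4, B2–B5, B1–B6
Every bag has size at most 3, so the width is 3 − 1 = 2 and tw(G) ≤ 2. For the lower bound, the 3 vertices {a, c, d} are pairwise adjacent, and any tree decomposition puts a clique entirely inside one bag — forcing width ≥ 2. The upper and lower bounds meet at 2, so that is the treewidth.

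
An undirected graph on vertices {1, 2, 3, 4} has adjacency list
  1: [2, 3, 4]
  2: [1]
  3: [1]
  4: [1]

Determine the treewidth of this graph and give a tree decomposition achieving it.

Treewidth 1.
One optimal decomposition is:
Bags: B1 = {1, 2}  B2 = {1, 3}  B3 = {1, 4}
Tree: B1–B2, B1–B3

The largest bag has 2 vertices, giving width 1; this decomposition certifies tw(G) ≤ 1. Since G has at least one edge (e.g. 1–2), it is not an edgeless graph, so tw(G) ≥ 1. Combining the bounds, tw(G) = 1.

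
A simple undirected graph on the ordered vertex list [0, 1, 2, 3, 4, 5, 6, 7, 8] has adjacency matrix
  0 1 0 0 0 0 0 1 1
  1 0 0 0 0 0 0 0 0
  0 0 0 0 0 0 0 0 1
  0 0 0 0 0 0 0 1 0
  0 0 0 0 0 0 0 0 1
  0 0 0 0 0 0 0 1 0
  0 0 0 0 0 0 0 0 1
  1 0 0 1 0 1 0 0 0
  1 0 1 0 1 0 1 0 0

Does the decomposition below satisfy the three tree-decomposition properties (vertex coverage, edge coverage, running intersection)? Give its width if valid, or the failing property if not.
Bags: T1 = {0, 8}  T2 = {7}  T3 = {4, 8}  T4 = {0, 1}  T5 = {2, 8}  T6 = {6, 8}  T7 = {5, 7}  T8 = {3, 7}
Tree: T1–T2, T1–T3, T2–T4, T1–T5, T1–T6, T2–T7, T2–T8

A tree decomposition must satisfy three properties: every vertex lies in some bag; for every edge, both endpoints lie together in some bag; and for every vertex, the bags containing it form a connected subtree. Here edge (0,7) lies in no bag, so the decomposition is invalid.

No — edge (0,7) lies in no bag.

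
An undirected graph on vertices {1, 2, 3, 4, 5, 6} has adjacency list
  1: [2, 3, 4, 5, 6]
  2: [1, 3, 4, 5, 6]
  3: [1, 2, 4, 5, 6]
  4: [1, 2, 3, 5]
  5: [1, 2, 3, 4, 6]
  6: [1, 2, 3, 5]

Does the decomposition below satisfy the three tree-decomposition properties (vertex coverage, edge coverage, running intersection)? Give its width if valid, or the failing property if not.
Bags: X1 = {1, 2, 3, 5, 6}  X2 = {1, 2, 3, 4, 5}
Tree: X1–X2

Every vertex of G appears in some bag (union = {1, 2, 3, 4, 5, 6}); every edge is covered by a bag; and for each vertex v the set of bags containing v is connected in the bag tree. The decomposition is therefore valid. The largest bag has 5 vertices, so the width is 4.

Yes; width 4.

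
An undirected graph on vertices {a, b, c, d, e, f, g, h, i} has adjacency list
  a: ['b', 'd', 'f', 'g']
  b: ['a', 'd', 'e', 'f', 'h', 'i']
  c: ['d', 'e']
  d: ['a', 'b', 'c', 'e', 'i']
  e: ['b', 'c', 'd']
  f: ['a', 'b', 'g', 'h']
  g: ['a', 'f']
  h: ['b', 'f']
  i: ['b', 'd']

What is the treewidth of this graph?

A width-2 tree decomposition is:
Bags: B1 = {a, b, f}  B2 = {a, b, d}  B3 = {b, d, e}  B4 = {c, d, e}  B5 = {a, f, g}  B6 = {b, d, i}  B7 = {b, f, h}
Tree: B1–B2, B2–B3, B3–B4, B1–B5, B3–B6, B1–B7
Every bag has size at most 3, so the width is 3 − 1 = 2 and tw(G) ≤ 2. On the other hand G contains the 3-clique {a, f, g}. A clique must lie in a single bag of any decomposition, so no decomposition can have width below 2. The upper and lower bounds meet at 2, so that is the treewidth.

2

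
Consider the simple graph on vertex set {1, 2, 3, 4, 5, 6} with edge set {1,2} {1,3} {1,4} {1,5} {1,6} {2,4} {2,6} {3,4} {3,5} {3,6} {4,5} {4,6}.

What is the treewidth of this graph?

3

A width-3 tree decomposition is:
Bags: B1 = {1, 3, 4, 6}  B2 = {1, 2, 4, 6}  B3 = {1, 3, 4, 5}
Tree: B1–B2, B1–B3
Every bag has size at most 4, so the width is 4 − 1 = 3 and tw(G) ≤ 3. For the lower bound, the 4 vertices {1, 2, 4, 6} are pairwise adjacent, and any tree decomposition puts a clique entirely inside one bag — forcing width ≥ 3. Combining the bounds, tw(G) = 3.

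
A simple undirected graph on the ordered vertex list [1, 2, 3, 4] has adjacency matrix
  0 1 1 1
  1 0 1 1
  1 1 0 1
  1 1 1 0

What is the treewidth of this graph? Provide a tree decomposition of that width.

Treewidth 3.
One such decomposition:
Bags: B1 = {1, 2, 3, 4}
Tree: (single bag)

A single bag containing all 4 vertices is trivially a valid decomposition of width 3. On the other hand G contains the 4-clique {1, 2, 3, 4}. A clique must lie in a single bag of any decomposition, so no decomposition can have width below 3. Hence tw(G) = 3 exactly.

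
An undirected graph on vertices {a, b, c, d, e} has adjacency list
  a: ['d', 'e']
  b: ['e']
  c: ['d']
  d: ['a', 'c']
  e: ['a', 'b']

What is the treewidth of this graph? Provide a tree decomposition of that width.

Each bag holds 2 vertices, so the decomposition has width 1, which upper-bounds the treewidth. Since G has at least one edge (e.g. e–a), it is not an edgeless graph, so tw(G) ≥ 1. Therefore the treewidth is 1.

Treewidth 1.
One such decomposition:
Bags: B1 = {a, e}  B2 = {b, e}  B3 = {a, d}  B4 = {c, d}
Tree: B1–B2, B1–B3, B3–B4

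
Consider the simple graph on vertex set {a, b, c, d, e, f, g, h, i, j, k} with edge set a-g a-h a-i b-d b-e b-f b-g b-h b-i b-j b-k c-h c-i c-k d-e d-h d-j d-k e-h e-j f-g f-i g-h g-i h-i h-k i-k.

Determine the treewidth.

A width-3 tree decomposition is:
Bags: B1 = {b, d, h, k}  B2 = {b, d, e, h}  B3 = {b, d, e, j}  B4 = {b, h, i, k}  B5 = {b, g, h, i}  B6 = {a, g, h, i}  B7 = {c, h, i, k}  B8 = {b, f, g, i}
Tree: B1–B2, B2–B3, B1–B4, B4–B5, B5–B6, B4–B7, B5–B8
Each bag holds 4 vertices, so the decomposition has width 3, which upper-bounds the treewidth. Conversely, {b, d, e, j} is a clique of size 4, and the vertices of any clique must share a bag in every tree decomposition; so some bag has ≥ 4 vertices and tw(G) ≥ 3. The upper and lower bounds meet at 3, so that is the treewidth.

3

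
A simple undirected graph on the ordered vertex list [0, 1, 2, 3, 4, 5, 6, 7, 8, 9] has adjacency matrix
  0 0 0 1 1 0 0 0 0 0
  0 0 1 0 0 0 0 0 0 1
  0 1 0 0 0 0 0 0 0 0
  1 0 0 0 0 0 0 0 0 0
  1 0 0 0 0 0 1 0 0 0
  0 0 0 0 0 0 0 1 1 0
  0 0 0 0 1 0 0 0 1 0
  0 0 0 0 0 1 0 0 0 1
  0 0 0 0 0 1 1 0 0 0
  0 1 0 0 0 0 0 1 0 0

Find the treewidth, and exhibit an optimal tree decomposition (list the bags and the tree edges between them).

Each bag holds 2 vertices, so the decomposition has width 1, which upper-bounds the treewidth. G has an edge, so its treewidth is at least 1. Combining the bounds, tw(G) = 1.

Treewidth 1.
Bags: B1 = {0, 3}  B2 = {0, 4}  B3 = {4, 6}  B4 = {6, 8}  B5 = {5, 8}  B6 = {5, 7}  B7 = {7, 9}  B8 = {1, 9}  B9 = {1, 2}
Tree: B1–B2, B2–B3, B3–B4, B4–B5, B5–B6, B6–B7, B7–B8, B8–B9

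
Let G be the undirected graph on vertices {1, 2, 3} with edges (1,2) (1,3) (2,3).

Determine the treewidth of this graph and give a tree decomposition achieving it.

Treewidth 2.
One such decomposition:
Bags: B1 = {1, 2, 3}
Tree: (single bag)

With just one bag of size 3, the width is 3 − 1 = 2, so tw(G) ≤ 2. For the lower bound, the 3 vertices {1, 2, 3} are pairwise adjacent, and any tree decomposition puts a clique entirely inside one bag — forcing width ≥ 2. Hence tw(G) = 2 exactly.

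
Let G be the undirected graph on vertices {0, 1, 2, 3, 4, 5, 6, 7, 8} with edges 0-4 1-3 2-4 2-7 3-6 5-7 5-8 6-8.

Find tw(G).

A width-1 tree decomposition is:
Bags: B1 = {1, 3}  B2 = {3, 6}  B3 = {6, 8}  B4 = {5, 8}  B5 = {5, 7}  B6 = {2, 7}  B7 = {2, 4}  B8 = {0, 4}
Tree: B1–B2, B2–B3, B3–B4, B4–B5, B5–B6, B6–B7, B7–B8
Each bag holds 2 vertices, so the decomposition has width 1, which upper-bounds the treewidth. G has an edge, so its treewidth is at least 1. The upper and lower bounds meet at 1, so that is the treewidth.

1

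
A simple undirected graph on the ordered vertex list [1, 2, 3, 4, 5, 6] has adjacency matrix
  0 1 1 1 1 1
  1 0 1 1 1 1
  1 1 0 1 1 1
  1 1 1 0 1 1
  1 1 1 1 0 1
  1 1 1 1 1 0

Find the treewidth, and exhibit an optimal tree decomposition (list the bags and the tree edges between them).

A single bag containing all 6 vertices is trivially a valid decomposition of width 5. For the lower bound, the 6 vertices {1, 2, 3, 4, 5, 6} are pairwise adjacent, and any tree decomposition puts a clique entirely inside one bag — forcing width ≥ 5. Combining the bounds, tw(G) = 5.

Treewidth 5.
One such decomposition:
Bags: B1 = {1, 2, 3, 4, 5, 6}
Tree: (single bag)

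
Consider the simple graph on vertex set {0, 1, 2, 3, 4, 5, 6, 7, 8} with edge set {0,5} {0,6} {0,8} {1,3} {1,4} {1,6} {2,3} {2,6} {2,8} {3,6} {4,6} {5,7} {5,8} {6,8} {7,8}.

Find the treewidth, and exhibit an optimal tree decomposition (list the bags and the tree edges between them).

The largest bag has 3 vertices, giving width 2; this decomposition certifies tw(G) ≤ 2. On the other hand G contains the 3-clique {0, 5, 8}. A clique must lie in a single bag of any decomposition, so no decomposition can have width below 2. Hence tw(G) = 2 exactly.

Treewidth 2.
Bags: B1 = {1, 3, 6}  B2 = {2, 3, 6}  B3 = {2, 6, 8}  B4 = {0, 6, 8}  B5 = {1, 4, 6}  B6 = {0, 5, 8}  B7 = {5, 7, 8}
Tree: B1–B2, B2–B3, B3–B4, B1–B5, B4–B6, B6–B7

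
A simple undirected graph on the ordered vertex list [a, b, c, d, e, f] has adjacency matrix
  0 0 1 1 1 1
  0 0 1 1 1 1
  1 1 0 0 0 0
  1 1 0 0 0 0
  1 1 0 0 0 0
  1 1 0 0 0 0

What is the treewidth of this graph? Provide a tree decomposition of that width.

Treewidth 2.
One such decomposition:
Bags: B1 = {a, b, d}  B2 = {a, b, c}  B3 = {a, b, e}  B4 = {a, b, f}
Tree: B1–B2, B2–B3, B3–B4

Every bag has size at most 3, so the width is 3 − 1 = 2 and tw(G) ≤ 2. Since a–d–b–c–a is a cycle in G, G is not acyclic. Forests are exactly the graphs of treewidth ≤ 1, so tw(G) ≥ 2. Hence tw(G) = 2 exactly.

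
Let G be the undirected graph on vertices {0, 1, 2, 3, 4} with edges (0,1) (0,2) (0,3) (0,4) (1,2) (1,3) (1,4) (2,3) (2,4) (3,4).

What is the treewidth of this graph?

4

A width-4 tree decomposition is:
Bags: B1 = {0, 1, 2, 3, 4}
Tree: (single bag)
With just one bag of size 5, the width is 5 − 1 = 4, so tw(G) ≤ 4. For the lower bound, the 5 vertices {0, 1, 2, 3, 4} are pairwise adjacent, and any tree decomposition puts a clique entirely inside one bag — forcing width ≥ 4. Combining the bounds, tw(G) = 4.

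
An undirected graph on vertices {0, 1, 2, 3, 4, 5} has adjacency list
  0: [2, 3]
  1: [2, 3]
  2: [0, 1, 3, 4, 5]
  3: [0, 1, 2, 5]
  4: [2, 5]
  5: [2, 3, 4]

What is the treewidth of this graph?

2

A width-2 tree decomposition is:
Bags: B1 = {2, 3, 5}  B2 = {1, 2, 3}  B3 = {2, 4, 5}  B4 = {0, 2, 3}
Tree: B1–B2, B1–B3, B1–B4
The largest bag has 3 vertices, giving width 2; this decomposition certifies tw(G) ≤ 2. Conversely, {0, 2, 3} is a clique of size 3, and the vertices of any clique must share a bag in every tree decomposition; so some bag has ≥ 3 vertices and tw(G) ≥ 2. Hence tw(G) = 2 exactly.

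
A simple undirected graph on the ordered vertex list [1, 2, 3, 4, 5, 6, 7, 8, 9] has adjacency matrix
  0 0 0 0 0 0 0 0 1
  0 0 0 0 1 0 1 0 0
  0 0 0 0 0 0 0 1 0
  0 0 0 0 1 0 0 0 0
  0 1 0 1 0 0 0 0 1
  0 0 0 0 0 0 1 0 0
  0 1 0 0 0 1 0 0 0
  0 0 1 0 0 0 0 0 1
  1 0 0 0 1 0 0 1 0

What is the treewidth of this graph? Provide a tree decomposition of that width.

Every bag has size at most 2, so the width is 2 − 1 = 1 and tw(G) ≤ 1. Any graph with an edge has treewidth ≥ 1, and G has the edge 5–4. Therefore the treewidth is 1.

Treewidth 1.
One such decomposition:
Bags: B1 = {4, 5}  B2 = {2, 5}  B3 = {2, 7}  B4 = {5, 9}  B5 = {1, 9}  B6 = {8, 9}  B7 = {3, 8}  B8 = {6, 7}
Tree: B1–B2, B2–B3, B2–B4, B4–B5, B4–B6, B6–B7, B3–B8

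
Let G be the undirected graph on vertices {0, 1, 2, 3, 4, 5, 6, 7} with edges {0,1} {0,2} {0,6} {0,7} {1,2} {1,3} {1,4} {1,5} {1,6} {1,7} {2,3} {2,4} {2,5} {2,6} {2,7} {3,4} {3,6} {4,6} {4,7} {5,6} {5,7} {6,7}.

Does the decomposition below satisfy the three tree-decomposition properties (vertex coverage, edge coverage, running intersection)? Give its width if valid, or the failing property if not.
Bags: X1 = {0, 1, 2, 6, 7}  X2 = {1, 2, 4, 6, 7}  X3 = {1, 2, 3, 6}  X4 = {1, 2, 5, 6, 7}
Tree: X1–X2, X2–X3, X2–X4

No — edge (4,3) lies in no bag.

A tree decomposition must satisfy three properties: every vertex lies in some bag; for every edge, both endpoints lie together in some bag; and for every vertex, the bags containing it form a connected subtree. Here edge (4,3) lies in no bag, so the decomposition is invalid.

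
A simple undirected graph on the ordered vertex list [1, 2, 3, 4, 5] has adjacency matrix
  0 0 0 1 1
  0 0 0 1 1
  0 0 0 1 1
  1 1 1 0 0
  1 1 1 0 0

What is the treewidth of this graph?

A width-2 tree decomposition is:
Bags: B1 = {3, 4, 5}  B2 = {2, 4, 5}  B3 = {1, 4, 5}
Tree: B1–B2, B2–B3
Every bag has size at most 3, so the width is 3 − 1 = 2 and tw(G) ≤ 2. For the lower bound, G contains the cycle 3–5–2–4–3, so G is not a forest; only forests have treewidth ≤ 1, hence tw(G) ≥ 2. The upper and lower bounds meet at 2, so that is the treewidth.

2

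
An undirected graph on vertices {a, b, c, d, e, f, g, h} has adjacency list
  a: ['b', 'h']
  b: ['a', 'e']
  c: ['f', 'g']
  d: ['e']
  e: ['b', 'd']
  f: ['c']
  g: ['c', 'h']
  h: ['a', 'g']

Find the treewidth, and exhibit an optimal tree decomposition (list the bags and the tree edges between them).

Each bag holds 2 vertices, so the decomposition has width 1, which upper-bounds the treewidth. Since G has at least one edge (e.g. f–c), it is not an edgeless graph, so tw(G) ≥ 1. Therefore the treewidth is 1.

Treewidth 1.
Bags: B1 = {c, f}  B2 = {c, g}  B3 = {g, h}  B4 = {a, h}  B5 = {a, b}  B6 = {b, e}  B7 = {d, e}
Tree: B1–B2, B2–B3, B3–B4, B4–B5, B5–B6, B6–B7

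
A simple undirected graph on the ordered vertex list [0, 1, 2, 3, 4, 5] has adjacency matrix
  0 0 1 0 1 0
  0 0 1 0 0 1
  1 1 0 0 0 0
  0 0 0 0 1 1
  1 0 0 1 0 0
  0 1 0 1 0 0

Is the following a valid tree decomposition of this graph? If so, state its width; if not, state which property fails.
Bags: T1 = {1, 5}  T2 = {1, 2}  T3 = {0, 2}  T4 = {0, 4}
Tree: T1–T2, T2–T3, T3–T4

A tree decomposition must satisfy three properties: every vertex lies in some bag; for every edge, both endpoints lie together in some bag; and for every vertex, the bags containing it form a connected subtree. Here vertex 3 appears in no bag, so the decomposition is invalid.

No — vertex 3 appears in no bag.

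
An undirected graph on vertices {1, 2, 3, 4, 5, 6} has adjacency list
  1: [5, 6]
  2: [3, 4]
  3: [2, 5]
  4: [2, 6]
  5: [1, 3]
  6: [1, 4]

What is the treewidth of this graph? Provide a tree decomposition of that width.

The largest bag has 3 vertices, giving width 2; this decomposition certifies tw(G) ≤ 2. The edges 5–3–2–4–6–1–5 form a cycle, so G is not a tree and its treewidth is at least 2. Therefore the treewidth is 2.

Treewidth 2.
One optimal decomposition is:
Bags: B1 = {2, 3, 5}  B2 = {2, 4, 5}  B3 = {4, 5, 6}  B4 = {1, 5, 6}
Tree: B1–B2, B2–B3, B3–B4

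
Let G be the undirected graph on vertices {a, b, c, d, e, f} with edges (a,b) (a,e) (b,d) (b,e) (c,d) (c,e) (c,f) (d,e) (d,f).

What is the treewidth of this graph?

2

A width-2 tree decomposition is:
Bags: B1 = {b, d, e}  B2 = {c, d, e}  B3 = {c, d, f}  B4 = {a, b, e}
Tree: B1–B2, B2–B3, B1–B4
Each bag holds 3 vertices, so the decomposition has width 2, which upper-bounds the treewidth. On the other hand G contains the 3-clique {c, d, e}. A clique must lie in a single bag of any decomposition, so no decomposition can have width below 2. Hence tw(G) = 2 exactly.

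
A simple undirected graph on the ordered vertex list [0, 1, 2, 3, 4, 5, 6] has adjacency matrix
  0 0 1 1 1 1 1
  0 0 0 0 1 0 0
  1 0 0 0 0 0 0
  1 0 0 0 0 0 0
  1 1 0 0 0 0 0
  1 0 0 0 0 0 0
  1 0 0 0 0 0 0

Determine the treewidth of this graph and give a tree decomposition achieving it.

Every bag has size at most 2, so the width is 2 − 1 = 1 and tw(G) ≤ 1. Since G has at least one edge (e.g. 1–4), it is not an edgeless graph, so tw(G) ≥ 1. Hence tw(G) = 1 exactly.

Treewidth 1.
One such decomposition:
Bags: B1 = {1, 4}  B2 = {0, 4}  B3 = {0, 6}  B4 = {0, 2}  B5 = {0, 5}  B6 = {0, 3}
Tree: B1–B2, B2–B3, B2–B4, B3–B5, B4–B6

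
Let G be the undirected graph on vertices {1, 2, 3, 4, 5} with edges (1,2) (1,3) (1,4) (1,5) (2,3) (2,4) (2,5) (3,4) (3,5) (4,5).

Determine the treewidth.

A width-4 tree decomposition is:
Bags: B1 = {1, 2, 3, 4, 5}
Tree: (single bag)
With just one bag of size 5, the width is 5 − 1 = 4, so tw(G) ≤ 4. On the other hand G contains the 5-clique {1, 2, 3, 4, 5}. A clique must lie in a single bag of any decomposition, so no decomposition can have width below 4. Therefore the treewidth is 4.

4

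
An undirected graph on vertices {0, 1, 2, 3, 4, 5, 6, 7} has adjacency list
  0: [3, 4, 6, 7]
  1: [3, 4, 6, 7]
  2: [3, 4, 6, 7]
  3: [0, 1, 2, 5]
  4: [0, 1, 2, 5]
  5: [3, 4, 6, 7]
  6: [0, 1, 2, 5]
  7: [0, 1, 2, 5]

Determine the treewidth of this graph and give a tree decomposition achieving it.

Every bag has size at most 5, so the width is 5 − 1 = 4 and tw(G) ≤ 4. For the lower bound: the 5 vertex sets {0,6}, {2,3}, {4,5}, {7}, {1} are disjoint, each induces a connected subgraph, and every pair is joined by at least one edge of G. Contracting each set to a single vertex therefore yields K_{5} as a minor, and since treewidth is minor-monotone, tw(G) ≥ tw(K_{5}) = 4. The upper and lower bounds meet at 4, so that is the treewidth.

Treewidth 4.
One such decomposition:
Bags: B1 = {0, 3, 4, 6, 7}  B2 = {2, 3, 4, 6, 7}  B3 = {3, 4, 5, 6, 7}  B4 = {1, 3, 4, 6, 7}
Tree: B1–B2, B2–B3, B3–B4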